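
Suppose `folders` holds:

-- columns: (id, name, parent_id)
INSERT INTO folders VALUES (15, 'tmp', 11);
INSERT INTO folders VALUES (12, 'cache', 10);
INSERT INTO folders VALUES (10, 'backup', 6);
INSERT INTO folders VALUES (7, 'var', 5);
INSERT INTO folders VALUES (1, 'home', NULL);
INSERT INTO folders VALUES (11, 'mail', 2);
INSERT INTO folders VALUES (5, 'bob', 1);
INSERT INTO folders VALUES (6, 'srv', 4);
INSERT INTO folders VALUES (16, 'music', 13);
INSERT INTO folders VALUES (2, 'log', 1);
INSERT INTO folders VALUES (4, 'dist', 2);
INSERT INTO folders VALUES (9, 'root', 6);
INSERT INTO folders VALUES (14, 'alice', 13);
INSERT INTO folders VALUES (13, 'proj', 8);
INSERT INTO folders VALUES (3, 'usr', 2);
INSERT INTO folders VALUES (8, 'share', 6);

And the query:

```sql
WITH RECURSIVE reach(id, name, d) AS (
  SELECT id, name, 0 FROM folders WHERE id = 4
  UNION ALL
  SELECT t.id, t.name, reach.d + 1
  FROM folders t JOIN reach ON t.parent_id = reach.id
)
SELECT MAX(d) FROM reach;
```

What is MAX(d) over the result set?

Base: id=4 (dist) at d 0.
Iteration 1: rows with parent_id in {4} -> srv (id 6, d 1).
Iteration 2: rows with parent_id in {6} -> share (id 8, d 2), root (id 9, d 2), backup (id 10, d 2).
Iteration 3: rows with parent_id in {8,9,10} -> cache (id 12, d 3), proj (id 13, d 3).
Iteration 4: rows with parent_id in {12,13} -> alice (id 14, d 4), music (id 16, d 4).
Iteration 5: no rows with parent_id in {14,16}; recursion stops.
d values: 0, 1, 2, 2, 2, 3, 3, 4, 4; the maximum is 4.

4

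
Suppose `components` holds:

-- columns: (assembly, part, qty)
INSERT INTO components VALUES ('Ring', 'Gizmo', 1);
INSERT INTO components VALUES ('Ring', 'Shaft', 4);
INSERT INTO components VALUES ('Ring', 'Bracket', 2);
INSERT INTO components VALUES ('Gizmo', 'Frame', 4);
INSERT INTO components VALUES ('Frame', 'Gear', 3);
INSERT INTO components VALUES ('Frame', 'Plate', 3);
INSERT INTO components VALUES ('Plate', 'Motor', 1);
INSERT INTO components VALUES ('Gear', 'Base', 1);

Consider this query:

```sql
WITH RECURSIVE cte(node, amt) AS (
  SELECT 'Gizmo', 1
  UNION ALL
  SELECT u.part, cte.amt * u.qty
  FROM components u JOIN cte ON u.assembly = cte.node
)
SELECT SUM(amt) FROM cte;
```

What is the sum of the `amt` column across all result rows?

Base: (Gizmo, amt=1).
Iteration 1: components of {Gizmo} -> Frame = 1*4 = 4.
Iteration 2: components of {Frame} -> Gear = 4*3 = 12, Plate = 4*3 = 12.
Iteration 3: components of {Gear,Plate} -> Base = 12*1 = 12, Motor = 12*1 = 12.
Iteration 4: no further components; recursion stops.
SUM(amt) = 1 + 4 + 12 + 12 + 12 + 12 = 53.

53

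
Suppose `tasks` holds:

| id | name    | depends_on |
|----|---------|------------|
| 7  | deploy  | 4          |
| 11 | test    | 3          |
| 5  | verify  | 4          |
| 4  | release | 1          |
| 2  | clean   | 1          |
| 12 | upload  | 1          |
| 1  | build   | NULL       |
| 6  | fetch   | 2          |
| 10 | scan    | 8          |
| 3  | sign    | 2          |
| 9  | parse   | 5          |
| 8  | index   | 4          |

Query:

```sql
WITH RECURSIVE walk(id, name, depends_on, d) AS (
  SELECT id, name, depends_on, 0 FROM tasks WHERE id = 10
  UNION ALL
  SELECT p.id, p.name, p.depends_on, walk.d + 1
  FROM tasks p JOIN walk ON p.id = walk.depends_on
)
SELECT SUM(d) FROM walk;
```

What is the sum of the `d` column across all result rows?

6

Base: id=10 (scan), depends_on=8, d 0.
Iteration 1: join on id=8 -> index (id 8, depends_on=4, d 1).
Iteration 2: join on id=4 -> release (id 4, depends_on=1, d 2).
Iteration 3: join on id=1 -> build (id 1, depends_on=NULL, d 3).
Iteration 4: depends_on is NULL; no match; recursion stops.
SUM(d) = 0 + 1 + 2 + 3 = 6.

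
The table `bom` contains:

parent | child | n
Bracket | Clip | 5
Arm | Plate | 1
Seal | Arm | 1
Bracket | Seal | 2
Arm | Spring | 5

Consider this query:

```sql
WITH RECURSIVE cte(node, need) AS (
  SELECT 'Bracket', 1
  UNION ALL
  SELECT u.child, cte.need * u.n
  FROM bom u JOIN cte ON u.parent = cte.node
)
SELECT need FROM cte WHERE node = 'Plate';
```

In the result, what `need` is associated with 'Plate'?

Base: (Bracket, need=1).
Iteration 1: components of {Bracket} -> Clip = 1*5 = 5, Seal = 1*2 = 2.
Iteration 2: components of {Clip,Seal} -> Arm = 2*1 = 2.
Iteration 3: components of {Arm} -> Plate = 2*1 = 2, Spring = 2*5 = 10.
Iteration 4: no further components; recursion stops.

2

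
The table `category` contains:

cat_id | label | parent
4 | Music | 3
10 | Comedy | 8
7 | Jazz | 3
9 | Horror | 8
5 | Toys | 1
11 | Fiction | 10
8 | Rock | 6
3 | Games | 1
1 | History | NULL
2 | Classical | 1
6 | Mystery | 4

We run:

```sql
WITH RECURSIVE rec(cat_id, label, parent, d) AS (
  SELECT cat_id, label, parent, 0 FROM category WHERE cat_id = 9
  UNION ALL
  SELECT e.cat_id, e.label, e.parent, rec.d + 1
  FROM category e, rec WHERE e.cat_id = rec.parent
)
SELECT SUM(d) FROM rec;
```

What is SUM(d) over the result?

15

Base: cat_id=9 (Horror), parent=8, d 0.
Iteration 1: join on cat_id=8 -> Rock (id 8, parent=6, d 1).
Iteration 2: join on cat_id=6 -> Mystery (id 6, parent=4, d 2).
Iteration 3: join on cat_id=4 -> Music (id 4, parent=3, d 3).
Iteration 4: join on cat_id=3 -> Games (id 3, parent=1, d 4).
Iteration 5: join on cat_id=1 -> History (id 1, parent=NULL, d 5).
Iteration 6: parent is NULL; no match; recursion stops.
SUM(d) = 0 + 1 + 2 + 3 + 4 + 5 = 15.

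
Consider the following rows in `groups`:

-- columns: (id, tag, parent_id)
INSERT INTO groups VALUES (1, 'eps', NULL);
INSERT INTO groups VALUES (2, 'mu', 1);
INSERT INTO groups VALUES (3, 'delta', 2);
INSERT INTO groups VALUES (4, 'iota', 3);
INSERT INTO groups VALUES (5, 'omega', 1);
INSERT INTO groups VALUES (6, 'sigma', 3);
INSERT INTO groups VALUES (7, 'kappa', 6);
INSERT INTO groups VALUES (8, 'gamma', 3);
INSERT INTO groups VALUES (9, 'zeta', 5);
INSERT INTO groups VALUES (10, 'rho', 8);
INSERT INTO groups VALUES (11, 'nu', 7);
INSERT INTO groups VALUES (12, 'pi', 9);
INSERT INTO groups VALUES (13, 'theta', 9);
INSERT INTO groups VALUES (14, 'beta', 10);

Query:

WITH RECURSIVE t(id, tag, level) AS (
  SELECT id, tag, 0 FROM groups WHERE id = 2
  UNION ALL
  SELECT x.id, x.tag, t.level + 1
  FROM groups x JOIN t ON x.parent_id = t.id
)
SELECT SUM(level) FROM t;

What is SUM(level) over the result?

21

Base: id=2 (mu) at level 0.
Iteration 1: rows with parent_id in {2} -> delta (id 3, level 1).
Iteration 2: rows with parent_id in {3} -> iota (id 4, level 2), sigma (id 6, level 2), gamma (id 8, level 2).
Iteration 3: rows with parent_id in {4,6,8} -> kappa (id 7, level 3), rho (id 10, level 3).
Iteration 4: rows with parent_id in {7,10} -> nu (id 11, level 4), beta (id 14, level 4).
Iteration 5: no rows with parent_id in {11,14}; recursion stops.
SUM(level) = 0 + 1 + 2 + 2 + 2 + 3 + 3 + 4 + 4 = 21.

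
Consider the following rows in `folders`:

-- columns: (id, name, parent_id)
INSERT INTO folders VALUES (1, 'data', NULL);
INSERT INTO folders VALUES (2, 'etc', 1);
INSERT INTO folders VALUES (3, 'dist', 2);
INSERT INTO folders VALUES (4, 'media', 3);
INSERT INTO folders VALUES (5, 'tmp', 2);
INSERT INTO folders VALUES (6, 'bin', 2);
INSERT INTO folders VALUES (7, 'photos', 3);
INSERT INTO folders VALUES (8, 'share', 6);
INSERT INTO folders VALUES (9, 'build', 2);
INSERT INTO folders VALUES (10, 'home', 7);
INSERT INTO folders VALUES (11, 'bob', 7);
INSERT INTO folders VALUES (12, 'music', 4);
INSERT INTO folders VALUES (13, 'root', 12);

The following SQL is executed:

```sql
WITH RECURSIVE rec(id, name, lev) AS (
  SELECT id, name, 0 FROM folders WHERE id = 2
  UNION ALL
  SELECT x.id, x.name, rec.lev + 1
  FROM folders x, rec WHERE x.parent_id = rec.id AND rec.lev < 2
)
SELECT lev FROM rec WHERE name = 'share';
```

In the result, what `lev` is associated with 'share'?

2

Base: id=2 (etc) at lev 0.
Iteration 1: rows with parent_id in {2} -> dist (id 3, lev 1), tmp (id 5, lev 1), bin (id 6, lev 1), build (id 9, lev 1).
Iteration 2: rows with parent_id in {3,5,6,9} -> media (id 4, lev 2), photos (id 7, lev 2), share (id 8, lev 2).
Iteration 3: lev < 2 fails for all current rows; recursion stops.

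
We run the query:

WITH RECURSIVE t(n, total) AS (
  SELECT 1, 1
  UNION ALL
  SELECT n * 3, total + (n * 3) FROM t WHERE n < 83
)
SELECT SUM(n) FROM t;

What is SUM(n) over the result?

364

Base: n=1, total=1.
Iteration 1: 1 < 83 holds -> n = 1 * 3 = 3, total = 1 + 3 = 4.
Iteration 2: 3 < 83 holds -> n = 3 * 3 = 9, total = 4 + 9 = 13.
Iteration 3: 9 < 83 holds -> n = 9 * 3 = 27, total = 13 + 27 = 40.
Iteration 4: 27 < 83 holds -> n = 27 * 3 = 81, total = 40 + 81 = 121.
Iteration 5: 81 < 83 holds -> n = 81 * 3 = 243, total = 121 + 243 = 364.
Iteration 6: 243 < 83 fails; recursion stops.
SUM(n) = 1 + 3 + 9 + 27 + 81 + 243 = 364.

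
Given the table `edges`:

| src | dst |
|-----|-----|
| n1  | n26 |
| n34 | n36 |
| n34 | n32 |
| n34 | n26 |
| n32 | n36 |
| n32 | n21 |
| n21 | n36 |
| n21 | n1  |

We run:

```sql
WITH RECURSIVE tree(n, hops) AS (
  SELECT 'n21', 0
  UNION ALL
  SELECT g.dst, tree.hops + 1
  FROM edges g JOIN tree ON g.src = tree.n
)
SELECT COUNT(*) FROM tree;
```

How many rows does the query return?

4

Base: (n21, hops=0).
Iteration 1: edges from {n21} -> (n1, hops=1), (n36, hops=1).
Iteration 2: edges from {n1,n36} -> (n26, hops=2).
Iteration 3: no outgoing edges from {n26}; recursion stops.
Total rows emitted: 4.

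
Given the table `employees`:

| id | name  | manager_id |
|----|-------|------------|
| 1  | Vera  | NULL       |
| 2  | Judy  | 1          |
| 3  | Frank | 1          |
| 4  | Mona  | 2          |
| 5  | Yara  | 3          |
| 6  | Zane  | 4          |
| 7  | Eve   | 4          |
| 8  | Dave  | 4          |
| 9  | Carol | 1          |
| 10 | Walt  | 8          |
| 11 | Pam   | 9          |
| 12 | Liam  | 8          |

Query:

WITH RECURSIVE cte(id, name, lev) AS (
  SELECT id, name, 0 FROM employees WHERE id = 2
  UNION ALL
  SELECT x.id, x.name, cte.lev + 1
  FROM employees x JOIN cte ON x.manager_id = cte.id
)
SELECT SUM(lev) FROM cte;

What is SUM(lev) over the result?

Base: id=2 (Judy) at lev 0.
Iteration 1: rows with manager_id in {2} -> Mona (id 4, lev 1).
Iteration 2: rows with manager_id in {4} -> Zane (id 6, lev 2), Eve (id 7, lev 2), Dave (id 8, lev 2).
Iteration 3: rows with manager_id in {6,7,8} -> Walt (id 10, lev 3), Liam (id 12, lev 3).
Iteration 4: no rows with manager_id in {10,12}; recursion stops.
SUM(lev) = 0 + 1 + 2 + 2 + 2 + 3 + 3 = 13.

13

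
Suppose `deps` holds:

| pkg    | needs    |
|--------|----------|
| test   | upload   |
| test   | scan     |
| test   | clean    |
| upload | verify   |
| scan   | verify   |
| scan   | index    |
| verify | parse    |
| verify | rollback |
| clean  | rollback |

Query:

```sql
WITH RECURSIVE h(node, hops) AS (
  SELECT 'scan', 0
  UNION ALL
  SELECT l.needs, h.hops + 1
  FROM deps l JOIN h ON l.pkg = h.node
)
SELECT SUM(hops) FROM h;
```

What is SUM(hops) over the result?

6

Base: (scan, hops=0).
Iteration 1: edges from {scan} -> (index, hops=1), (verify, hops=1).
Iteration 2: edges from {index,verify} -> (parse, hops=2), (rollback, hops=2).
Iteration 3: no outgoing edges from {parse,rollback}; recursion stops.
SUM(hops) = 0 + 1 + 1 + 2 + 2 = 6.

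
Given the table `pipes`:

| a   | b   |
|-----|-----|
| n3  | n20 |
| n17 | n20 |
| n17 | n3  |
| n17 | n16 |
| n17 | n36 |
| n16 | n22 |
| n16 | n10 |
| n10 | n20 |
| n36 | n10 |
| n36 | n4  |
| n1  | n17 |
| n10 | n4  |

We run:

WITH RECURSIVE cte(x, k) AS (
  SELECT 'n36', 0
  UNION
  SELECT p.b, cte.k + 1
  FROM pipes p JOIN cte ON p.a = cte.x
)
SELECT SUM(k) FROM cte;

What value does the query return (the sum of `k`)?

Base: (n36, k=0).
Iteration 1: edges from {n36} -> (n10, k=1), (n4, k=1).
Iteration 2: edges from {n10,n4} -> (n20, k=2), (n4, k=2).
Iteration 3: no outgoing edges from {n20,n4}; recursion stops.
SUM(k) = 0 + 1 + 1 + 2 + 2 = 6.

6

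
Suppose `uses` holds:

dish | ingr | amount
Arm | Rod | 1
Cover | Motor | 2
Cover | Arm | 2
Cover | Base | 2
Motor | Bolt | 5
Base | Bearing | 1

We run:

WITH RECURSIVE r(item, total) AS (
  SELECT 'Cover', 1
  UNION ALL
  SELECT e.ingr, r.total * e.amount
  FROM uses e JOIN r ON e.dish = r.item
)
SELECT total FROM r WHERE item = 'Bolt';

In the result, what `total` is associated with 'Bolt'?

Base: (Cover, total=1).
Iteration 1: components of {Cover} -> Arm = 1*2 = 2, Base = 1*2 = 2, Motor = 1*2 = 2.
Iteration 2: components of {Arm,Base,Motor} -> Bearing = 2*1 = 2, Bolt = 2*5 = 10, Rod = 2*1 = 2.
Iteration 3: no further components; recursion stops.

10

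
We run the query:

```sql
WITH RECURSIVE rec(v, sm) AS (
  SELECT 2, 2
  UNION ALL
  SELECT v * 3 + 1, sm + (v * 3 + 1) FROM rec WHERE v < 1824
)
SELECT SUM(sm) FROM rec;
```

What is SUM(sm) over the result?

12272

Base: v=2, sm=2.
Iteration 1: 2 < 1824 holds -> v = 2 * 3 + 1 = 7, sm = 2 + 7 = 9.
Iteration 2: 7 < 1824 holds -> v = 7 * 3 + 1 = 22, sm = 9 + 22 = 31.
Iteration 3: 22 < 1824 holds -> v = 22 * 3 + 1 = 67, sm = 31 + 67 = 98.
Iteration 4: 67 < 1824 holds -> v = 67 * 3 + 1 = 202, sm = 98 + 202 = 300.
Iteration 5: 202 < 1824 holds -> v = 202 * 3 + 1 = 607, sm = 300 + 607 = 907.
Iteration 6: 607 < 1824 holds -> v = 607 * 3 + 1 = 1822, sm = 907 + 1822 = 2729.
Iteration 7: 1822 < 1824 holds -> v = 1822 * 3 + 1 = 5467, sm = 2729 + 5467 = 8196.
Iteration 8: 5467 < 1824 fails; recursion stops.
SUM(sm) = 2 + 9 + 31 + 98 + 300 + 907 + 2729 + 8196 = 12272.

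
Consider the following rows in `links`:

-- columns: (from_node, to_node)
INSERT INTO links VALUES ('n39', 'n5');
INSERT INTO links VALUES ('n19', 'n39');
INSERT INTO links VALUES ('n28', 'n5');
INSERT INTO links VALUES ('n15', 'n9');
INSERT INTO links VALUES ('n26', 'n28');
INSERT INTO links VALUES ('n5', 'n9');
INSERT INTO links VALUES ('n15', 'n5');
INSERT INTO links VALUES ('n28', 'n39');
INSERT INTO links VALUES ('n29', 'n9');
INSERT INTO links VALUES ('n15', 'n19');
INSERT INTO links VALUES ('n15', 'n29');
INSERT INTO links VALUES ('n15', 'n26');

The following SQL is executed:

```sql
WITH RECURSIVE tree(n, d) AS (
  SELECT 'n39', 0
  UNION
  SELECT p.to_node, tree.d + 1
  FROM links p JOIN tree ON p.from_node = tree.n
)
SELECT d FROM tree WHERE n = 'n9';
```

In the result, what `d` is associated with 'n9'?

2

Base: (n39, d=0).
Iteration 1: edges from {n39} -> (n5, d=1).
Iteration 2: edges from {n5} -> (n9, d=2).
Iteration 3: no outgoing edges from {n9}; recursion stops.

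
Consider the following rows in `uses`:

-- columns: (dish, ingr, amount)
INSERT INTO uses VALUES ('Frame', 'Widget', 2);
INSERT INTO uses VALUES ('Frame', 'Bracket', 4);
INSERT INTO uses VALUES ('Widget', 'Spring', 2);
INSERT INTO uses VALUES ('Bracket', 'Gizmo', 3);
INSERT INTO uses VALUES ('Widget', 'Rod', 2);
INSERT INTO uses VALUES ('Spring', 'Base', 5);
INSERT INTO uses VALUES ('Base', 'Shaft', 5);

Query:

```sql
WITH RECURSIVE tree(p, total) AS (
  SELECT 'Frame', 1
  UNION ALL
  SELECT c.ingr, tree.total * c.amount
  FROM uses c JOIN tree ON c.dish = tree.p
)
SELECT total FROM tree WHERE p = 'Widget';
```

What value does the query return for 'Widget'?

2

Base: (Frame, total=1).
Iteration 1: components of {Frame} -> Bracket = 1*4 = 4, Widget = 1*2 = 2.
Iteration 2: components of {Bracket,Widget} -> Gizmo = 4*3 = 12, Rod = 2*2 = 4, Spring = 2*2 = 4.
Iteration 3: components of {Gizmo,Rod,Spring} -> Base = 4*5 = 20.
Iteration 4: components of {Base} -> Shaft = 20*5 = 100.
Iteration 5: no further components; recursion stops.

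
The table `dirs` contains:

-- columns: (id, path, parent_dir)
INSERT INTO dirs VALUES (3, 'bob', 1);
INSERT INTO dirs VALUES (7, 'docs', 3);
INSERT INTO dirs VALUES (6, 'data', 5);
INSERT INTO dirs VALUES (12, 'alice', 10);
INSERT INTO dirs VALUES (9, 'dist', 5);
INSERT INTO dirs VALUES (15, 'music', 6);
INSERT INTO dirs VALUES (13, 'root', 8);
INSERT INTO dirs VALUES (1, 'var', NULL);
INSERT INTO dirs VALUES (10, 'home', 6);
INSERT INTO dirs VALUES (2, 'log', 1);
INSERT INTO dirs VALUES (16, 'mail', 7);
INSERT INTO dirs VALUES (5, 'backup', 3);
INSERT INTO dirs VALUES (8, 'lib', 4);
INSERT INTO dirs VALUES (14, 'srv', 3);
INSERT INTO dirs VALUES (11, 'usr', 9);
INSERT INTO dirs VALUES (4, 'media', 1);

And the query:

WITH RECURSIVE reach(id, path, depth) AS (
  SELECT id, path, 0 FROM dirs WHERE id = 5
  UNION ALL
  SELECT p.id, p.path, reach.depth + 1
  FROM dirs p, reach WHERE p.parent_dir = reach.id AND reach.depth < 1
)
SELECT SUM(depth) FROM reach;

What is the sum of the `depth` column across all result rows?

2

Base: id=5 (backup) at depth 0.
Iteration 1: rows with parent_dir in {5} -> data (id 6, depth 1), dist (id 9, depth 1).
Iteration 2: depth < 1 fails for all current rows; recursion stops.
SUM(depth) = 0 + 1 + 1 = 2.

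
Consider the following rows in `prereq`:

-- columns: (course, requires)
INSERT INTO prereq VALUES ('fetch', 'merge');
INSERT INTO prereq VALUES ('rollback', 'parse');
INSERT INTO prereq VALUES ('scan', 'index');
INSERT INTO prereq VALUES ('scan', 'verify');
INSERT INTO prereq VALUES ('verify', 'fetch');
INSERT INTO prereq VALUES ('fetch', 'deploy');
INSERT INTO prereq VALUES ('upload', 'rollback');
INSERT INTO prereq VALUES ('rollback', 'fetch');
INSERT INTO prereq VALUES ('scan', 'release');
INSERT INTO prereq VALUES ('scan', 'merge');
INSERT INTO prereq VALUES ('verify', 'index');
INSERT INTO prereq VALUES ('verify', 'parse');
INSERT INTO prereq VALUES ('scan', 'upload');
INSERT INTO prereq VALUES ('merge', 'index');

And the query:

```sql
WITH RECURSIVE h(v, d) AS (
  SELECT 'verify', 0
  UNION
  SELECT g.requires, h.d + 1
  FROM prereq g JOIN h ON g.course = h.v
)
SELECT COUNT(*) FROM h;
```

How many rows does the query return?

7

Base: (verify, d=0).
Iteration 1: edges from {verify} -> (fetch, d=1), (index, d=1), (parse, d=1).
Iteration 2: edges from {fetch,index,parse} -> (deploy, d=2), (merge, d=2).
Iteration 3: edges from {deploy,merge} -> (index, d=3).
Iteration 4: no outgoing edges from {index}; recursion stops.
Total rows emitted: 7.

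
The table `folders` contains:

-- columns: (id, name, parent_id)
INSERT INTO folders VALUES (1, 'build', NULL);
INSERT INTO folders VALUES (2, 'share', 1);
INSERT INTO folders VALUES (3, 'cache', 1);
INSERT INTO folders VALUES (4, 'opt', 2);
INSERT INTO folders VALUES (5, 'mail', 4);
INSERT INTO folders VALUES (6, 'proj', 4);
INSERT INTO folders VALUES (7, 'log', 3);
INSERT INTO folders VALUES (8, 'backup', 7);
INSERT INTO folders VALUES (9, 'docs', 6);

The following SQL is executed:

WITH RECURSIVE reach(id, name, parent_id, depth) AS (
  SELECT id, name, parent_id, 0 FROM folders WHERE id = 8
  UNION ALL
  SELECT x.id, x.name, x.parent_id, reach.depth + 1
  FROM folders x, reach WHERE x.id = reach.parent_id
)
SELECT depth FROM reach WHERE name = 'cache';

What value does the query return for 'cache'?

Base: id=8 (backup), parent_id=7, depth 0.
Iteration 1: join on id=7 -> log (id 7, parent_id=3, depth 1).
Iteration 2: join on id=3 -> cache (id 3, parent_id=1, depth 2).
Iteration 3: join on id=1 -> build (id 1, parent_id=NULL, depth 3).
Iteration 4: parent_id is NULL; no match; recursion stops.

2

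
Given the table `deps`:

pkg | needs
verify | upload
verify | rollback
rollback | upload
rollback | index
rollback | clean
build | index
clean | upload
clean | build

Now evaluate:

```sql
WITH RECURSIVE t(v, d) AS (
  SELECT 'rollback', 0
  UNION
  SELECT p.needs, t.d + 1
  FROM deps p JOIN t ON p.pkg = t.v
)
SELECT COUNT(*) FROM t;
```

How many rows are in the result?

Base: (rollback, d=0).
Iteration 1: edges from {rollback} -> (clean, d=1), (index, d=1), (upload, d=1).
Iteration 2: edges from {clean,index,upload} -> (build, d=2), (upload, d=2).
Iteration 3: edges from {build,upload} -> (index, d=3).
Iteration 4: no outgoing edges from {index}; recursion stops.
Total rows emitted: 7.

7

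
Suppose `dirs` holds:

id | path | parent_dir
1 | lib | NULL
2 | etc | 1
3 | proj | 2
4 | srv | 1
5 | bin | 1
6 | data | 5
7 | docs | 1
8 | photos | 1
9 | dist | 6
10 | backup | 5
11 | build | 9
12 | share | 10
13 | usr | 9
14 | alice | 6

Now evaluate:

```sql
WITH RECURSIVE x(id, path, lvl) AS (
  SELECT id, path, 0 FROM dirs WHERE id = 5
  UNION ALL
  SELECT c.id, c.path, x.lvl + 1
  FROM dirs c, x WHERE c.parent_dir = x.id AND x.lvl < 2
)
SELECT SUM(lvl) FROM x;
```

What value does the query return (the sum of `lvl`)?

Base: id=5 (bin) at lvl 0.
Iteration 1: rows with parent_dir in {5} -> data (id 6, lvl 1), backup (id 10, lvl 1).
Iteration 2: rows with parent_dir in {6,10} -> dist (id 9, lvl 2), share (id 12, lvl 2), alice (id 14, lvl 2).
Iteration 3: lvl < 2 fails for all current rows; recursion stops.
SUM(lvl) = 0 + 1 + 1 + 2 + 2 + 2 = 8.

8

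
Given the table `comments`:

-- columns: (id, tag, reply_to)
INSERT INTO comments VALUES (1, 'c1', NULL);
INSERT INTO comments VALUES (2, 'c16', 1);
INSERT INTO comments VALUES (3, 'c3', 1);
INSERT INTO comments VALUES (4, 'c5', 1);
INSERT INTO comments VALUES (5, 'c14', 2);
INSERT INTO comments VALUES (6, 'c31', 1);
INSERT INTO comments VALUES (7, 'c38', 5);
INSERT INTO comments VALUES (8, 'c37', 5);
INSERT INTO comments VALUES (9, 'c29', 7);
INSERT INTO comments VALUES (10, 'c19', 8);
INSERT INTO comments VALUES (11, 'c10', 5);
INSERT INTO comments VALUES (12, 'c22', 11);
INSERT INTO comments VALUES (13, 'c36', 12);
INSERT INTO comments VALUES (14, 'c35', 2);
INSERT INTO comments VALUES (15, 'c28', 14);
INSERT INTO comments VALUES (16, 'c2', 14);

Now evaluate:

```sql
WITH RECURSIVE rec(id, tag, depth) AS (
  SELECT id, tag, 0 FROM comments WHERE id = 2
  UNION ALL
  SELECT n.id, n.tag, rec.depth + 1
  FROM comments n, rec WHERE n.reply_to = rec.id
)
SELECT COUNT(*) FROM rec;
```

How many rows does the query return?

12

Base: id=2 (c16) at depth 0.
Iteration 1: rows with reply_to in {2} -> c14 (id 5, depth 1), c35 (id 14, depth 1).
Iteration 2: rows with reply_to in {5,14} -> c38 (id 7, depth 2), c37 (id 8, depth 2), c10 (id 11, depth 2), c28 (id 15, depth 2), c2 (id 16, depth 2).
Iteration 3: rows with reply_to in {7,8,11,15,16} -> c29 (id 9, depth 3), c19 (id 10, depth 3), c22 (id 12, depth 3).
Iteration 4: rows with reply_to in {9,10,12} -> c36 (id 13, depth 4).
Iteration 5: no rows with reply_to in {13}; recursion stops.
Total rows emitted: 12.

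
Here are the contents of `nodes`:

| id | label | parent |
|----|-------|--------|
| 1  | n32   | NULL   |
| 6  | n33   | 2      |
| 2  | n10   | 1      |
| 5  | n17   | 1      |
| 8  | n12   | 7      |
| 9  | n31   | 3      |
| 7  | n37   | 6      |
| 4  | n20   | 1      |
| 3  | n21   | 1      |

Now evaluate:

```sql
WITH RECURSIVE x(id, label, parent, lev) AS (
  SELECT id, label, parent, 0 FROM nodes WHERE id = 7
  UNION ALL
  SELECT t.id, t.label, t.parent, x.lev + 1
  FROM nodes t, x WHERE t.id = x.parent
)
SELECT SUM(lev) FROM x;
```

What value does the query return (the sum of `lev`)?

Base: id=7 (n37), parent=6, lev 0.
Iteration 1: join on id=6 -> n33 (id 6, parent=2, lev 1).
Iteration 2: join on id=2 -> n10 (id 2, parent=1, lev 2).
Iteration 3: join on id=1 -> n32 (id 1, parent=NULL, lev 3).
Iteration 4: parent is NULL; no match; recursion stops.
SUM(lev) = 0 + 1 + 2 + 3 = 6.

6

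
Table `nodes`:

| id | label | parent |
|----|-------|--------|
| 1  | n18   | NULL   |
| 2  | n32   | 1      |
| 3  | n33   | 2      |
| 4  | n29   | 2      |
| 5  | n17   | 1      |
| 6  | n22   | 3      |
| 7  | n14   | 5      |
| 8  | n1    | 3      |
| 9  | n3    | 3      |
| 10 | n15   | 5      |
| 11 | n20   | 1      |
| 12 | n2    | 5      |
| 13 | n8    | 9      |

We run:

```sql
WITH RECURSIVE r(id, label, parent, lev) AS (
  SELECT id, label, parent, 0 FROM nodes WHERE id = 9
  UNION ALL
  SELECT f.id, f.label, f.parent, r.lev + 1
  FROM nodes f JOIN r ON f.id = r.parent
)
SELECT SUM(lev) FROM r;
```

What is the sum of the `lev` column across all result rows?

6

Base: id=9 (n3), parent=3, lev 0.
Iteration 1: join on id=3 -> n33 (id 3, parent=2, lev 1).
Iteration 2: join on id=2 -> n32 (id 2, parent=1, lev 2).
Iteration 3: join on id=1 -> n18 (id 1, parent=NULL, lev 3).
Iteration 4: parent is NULL; no match; recursion stops.
SUM(lev) = 0 + 1 + 2 + 3 = 6.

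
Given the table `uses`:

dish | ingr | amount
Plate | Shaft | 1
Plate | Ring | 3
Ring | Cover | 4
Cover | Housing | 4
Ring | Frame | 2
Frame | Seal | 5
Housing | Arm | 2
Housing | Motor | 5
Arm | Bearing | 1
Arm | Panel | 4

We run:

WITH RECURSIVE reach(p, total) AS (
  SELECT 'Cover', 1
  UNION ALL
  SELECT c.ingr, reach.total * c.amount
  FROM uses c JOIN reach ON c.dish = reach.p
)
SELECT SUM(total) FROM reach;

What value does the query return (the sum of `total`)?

73

Base: (Cover, total=1).
Iteration 1: components of {Cover} -> Housing = 1*4 = 4.
Iteration 2: components of {Housing} -> Arm = 4*2 = 8, Motor = 4*5 = 20.
Iteration 3: components of {Arm,Motor} -> Bearing = 8*1 = 8, Panel = 8*4 = 32.
Iteration 4: no further components; recursion stops.
SUM(total) = 1 + 4 + 8 + 20 + 8 + 32 = 73.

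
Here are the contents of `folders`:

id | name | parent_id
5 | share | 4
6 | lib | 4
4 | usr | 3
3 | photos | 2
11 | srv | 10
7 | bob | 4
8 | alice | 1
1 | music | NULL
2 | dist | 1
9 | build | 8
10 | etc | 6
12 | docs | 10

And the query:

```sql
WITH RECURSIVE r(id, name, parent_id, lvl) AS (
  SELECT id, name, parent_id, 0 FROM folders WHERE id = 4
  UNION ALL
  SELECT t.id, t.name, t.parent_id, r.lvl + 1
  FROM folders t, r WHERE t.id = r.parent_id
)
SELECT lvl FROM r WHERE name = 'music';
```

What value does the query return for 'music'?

3

Base: id=4 (usr), parent_id=3, lvl 0.
Iteration 1: join on id=3 -> photos (id 3, parent_id=2, lvl 1).
Iteration 2: join on id=2 -> dist (id 2, parent_id=1, lvl 2).
Iteration 3: join on id=1 -> music (id 1, parent_id=NULL, lvl 3).
Iteration 4: parent_id is NULL; no match; recursion stops.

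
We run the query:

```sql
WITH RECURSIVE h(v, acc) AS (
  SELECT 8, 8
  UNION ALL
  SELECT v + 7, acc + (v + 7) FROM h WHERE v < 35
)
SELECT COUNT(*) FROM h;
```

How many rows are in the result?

5

Base: v=8, acc=8.
Iteration 1: 8 < 35 holds -> v = 8 + 7 = 15, acc = 8 + 15 = 23.
Iteration 2: 15 < 35 holds -> v = 15 + 7 = 22, acc = 23 + 22 = 45.
Iteration 3: 22 < 35 holds -> v = 22 + 7 = 29, acc = 45 + 29 = 74.
Iteration 4: 29 < 35 holds -> v = 29 + 7 = 36, acc = 74 + 36 = 110.
Iteration 5: 36 < 35 fails; recursion stops.
Total rows emitted: 5.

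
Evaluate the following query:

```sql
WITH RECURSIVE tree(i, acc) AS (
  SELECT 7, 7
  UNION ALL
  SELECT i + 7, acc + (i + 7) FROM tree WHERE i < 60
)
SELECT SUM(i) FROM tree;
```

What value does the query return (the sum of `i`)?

315

Base: i=7, acc=7.
Iteration 1: 7 < 60 holds -> i = 7 + 7 = 14, acc = 7 + 14 = 21.
Iteration 2: 14 < 60 holds -> i = 14 + 7 = 21, acc = 21 + 21 = 42.
Iteration 3: 21 < 60 holds -> i = 21 + 7 = 28, acc = 42 + 28 = 70.
Iteration 4: 28 < 60 holds -> i = 28 + 7 = 35, acc = 70 + 35 = 105.
Iteration 5: 35 < 60 holds -> i = 35 + 7 = 42, acc = 105 + 42 = 147.
Iteration 6: 42 < 60 holds -> i = 42 + 7 = 49, acc = 147 + 49 = 196.
Iteration 7: 49 < 60 holds -> i = 49 + 7 = 56, acc = 196 + 56 = 252.
Iteration 8: 56 < 60 holds -> i = 56 + 7 = 63, acc = 252 + 63 = 315.
Iteration 9: 63 < 60 fails; recursion stops.
SUM(i) = 7 + 14 + 21 + 28 + 35 + 42 + 49 + 56 + 63 = 315.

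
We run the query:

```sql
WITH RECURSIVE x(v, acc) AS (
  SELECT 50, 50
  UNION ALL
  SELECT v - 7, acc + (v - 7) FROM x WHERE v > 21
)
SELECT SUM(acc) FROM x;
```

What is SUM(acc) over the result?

Base: v=50, acc=50.
Iteration 1: 50 > 21 holds -> v = 50 - 7 = 43, acc = 50 + 43 = 93.
Iteration 2: 43 > 21 holds -> v = 43 - 7 = 36, acc = 93 + 36 = 129.
Iteration 3: 36 > 21 holds -> v = 36 - 7 = 29, acc = 129 + 29 = 158.
Iteration 4: 29 > 21 holds -> v = 29 - 7 = 22, acc = 158 + 22 = 180.
Iteration 5: 22 > 21 holds -> v = 22 - 7 = 15, acc = 180 + 15 = 195.
Iteration 6: 15 > 21 fails; recursion stops.
SUM(acc) = 50 + 93 + 129 + 158 + 180 + 195 = 805.

805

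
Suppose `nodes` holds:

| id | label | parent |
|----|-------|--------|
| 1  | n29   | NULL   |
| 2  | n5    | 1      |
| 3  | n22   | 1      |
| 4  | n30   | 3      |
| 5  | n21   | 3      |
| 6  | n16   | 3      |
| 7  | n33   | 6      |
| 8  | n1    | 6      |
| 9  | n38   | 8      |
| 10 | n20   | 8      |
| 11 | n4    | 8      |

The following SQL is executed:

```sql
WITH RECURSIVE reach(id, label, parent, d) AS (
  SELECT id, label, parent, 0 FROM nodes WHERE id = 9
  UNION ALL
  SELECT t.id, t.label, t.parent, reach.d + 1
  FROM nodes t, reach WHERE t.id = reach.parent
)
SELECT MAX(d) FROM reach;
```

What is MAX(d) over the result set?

Base: id=9 (n38), parent=8, d 0.
Iteration 1: join on id=8 -> n1 (id 8, parent=6, d 1).
Iteration 2: join on id=6 -> n16 (id 6, parent=3, d 2).
Iteration 3: join on id=3 -> n22 (id 3, parent=1, d 3).
Iteration 4: join on id=1 -> n29 (id 1, parent=NULL, d 4).
Iteration 5: parent is NULL; no match; recursion stops.
d values: 0, 1, 2, 3, 4; the maximum is 4.

4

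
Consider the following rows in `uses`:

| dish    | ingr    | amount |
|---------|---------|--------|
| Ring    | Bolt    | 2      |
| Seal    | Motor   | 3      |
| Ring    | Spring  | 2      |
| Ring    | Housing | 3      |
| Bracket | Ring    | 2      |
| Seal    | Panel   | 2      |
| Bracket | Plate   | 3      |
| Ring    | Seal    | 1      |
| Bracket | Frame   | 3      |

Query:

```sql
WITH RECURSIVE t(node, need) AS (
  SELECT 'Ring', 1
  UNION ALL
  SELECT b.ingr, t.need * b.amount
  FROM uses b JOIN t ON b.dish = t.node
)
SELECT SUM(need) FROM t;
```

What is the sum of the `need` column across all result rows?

14

Base: (Ring, need=1).
Iteration 1: components of {Ring} -> Bolt = 1*2 = 2, Housing = 1*3 = 3, Seal = 1*1 = 1, Spring = 1*2 = 2.
Iteration 2: components of {Bolt,Housing,Seal,Spring} -> Motor = 1*3 = 3, Panel = 1*2 = 2.
Iteration 3: no further components; recursion stops.
SUM(need) = 1 + 1 + 2 + 3 + 2 + 3 + 2 = 14.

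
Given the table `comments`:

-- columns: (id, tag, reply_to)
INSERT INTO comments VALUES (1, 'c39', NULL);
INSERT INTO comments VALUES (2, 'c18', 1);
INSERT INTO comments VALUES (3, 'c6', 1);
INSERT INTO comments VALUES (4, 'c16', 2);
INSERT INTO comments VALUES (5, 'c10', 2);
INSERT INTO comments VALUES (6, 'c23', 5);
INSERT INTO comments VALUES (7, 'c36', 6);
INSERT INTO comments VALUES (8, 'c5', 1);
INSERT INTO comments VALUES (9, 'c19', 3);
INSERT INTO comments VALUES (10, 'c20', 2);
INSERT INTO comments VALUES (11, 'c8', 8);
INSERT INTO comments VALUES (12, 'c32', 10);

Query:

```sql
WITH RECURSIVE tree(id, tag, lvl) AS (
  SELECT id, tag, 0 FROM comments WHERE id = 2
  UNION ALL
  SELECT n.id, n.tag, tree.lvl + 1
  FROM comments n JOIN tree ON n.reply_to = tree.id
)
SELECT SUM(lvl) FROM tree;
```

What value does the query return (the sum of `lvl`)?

Base: id=2 (c18) at lvl 0.
Iteration 1: rows with reply_to in {2} -> c16 (id 4, lvl 1), c10 (id 5, lvl 1), c20 (id 10, lvl 1).
Iteration 2: rows with reply_to in {4,5,10} -> c23 (id 6, lvl 2), c32 (id 12, lvl 2).
Iteration 3: rows with reply_to in {6,12} -> c36 (id 7, lvl 3).
Iteration 4: no rows with reply_to in {7}; recursion stops.
SUM(lvl) = 0 + 1 + 1 + 1 + 2 + 2 + 3 = 10.

10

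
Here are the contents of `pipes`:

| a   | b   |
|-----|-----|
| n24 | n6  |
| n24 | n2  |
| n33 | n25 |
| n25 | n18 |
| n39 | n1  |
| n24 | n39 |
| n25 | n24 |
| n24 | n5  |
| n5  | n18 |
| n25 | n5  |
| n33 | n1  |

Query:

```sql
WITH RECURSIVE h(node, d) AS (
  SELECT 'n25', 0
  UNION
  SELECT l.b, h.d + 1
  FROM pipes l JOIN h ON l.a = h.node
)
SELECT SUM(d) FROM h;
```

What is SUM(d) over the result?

Base: (n25, d=0).
Iteration 1: edges from {n25} -> (n18, d=1), (n24, d=1), (n5, d=1).
Iteration 2: edges from {n18,n24,n5} -> (n18, d=2), (n2, d=2), (n39, d=2), (n5, d=2), (n6, d=2).
Iteration 3: edges from {n18,n2,n39,n5,n6} -> (n1, d=3), (n18, d=3).
Iteration 4: no outgoing edges from {n1,n18}; recursion stops.
SUM(d) = 0 + 1 + 1 + 1 + 2 + 2 + 2 + 2 + 2 + 3 + 3 = 19.

19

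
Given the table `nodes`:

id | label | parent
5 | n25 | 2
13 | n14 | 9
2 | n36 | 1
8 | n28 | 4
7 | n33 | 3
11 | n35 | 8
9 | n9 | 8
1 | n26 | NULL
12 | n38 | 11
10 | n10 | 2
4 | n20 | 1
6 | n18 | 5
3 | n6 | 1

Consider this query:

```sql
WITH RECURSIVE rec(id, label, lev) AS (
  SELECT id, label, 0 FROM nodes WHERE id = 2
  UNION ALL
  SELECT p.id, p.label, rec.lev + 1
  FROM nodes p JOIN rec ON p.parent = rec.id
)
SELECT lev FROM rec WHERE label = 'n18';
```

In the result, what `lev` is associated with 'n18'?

Base: id=2 (n36) at lev 0.
Iteration 1: rows with parent in {2} -> n25 (id 5, lev 1), n10 (id 10, lev 1).
Iteration 2: rows with parent in {5,10} -> n18 (id 6, lev 2).
Iteration 3: no rows with parent in {6}; recursion stops.

2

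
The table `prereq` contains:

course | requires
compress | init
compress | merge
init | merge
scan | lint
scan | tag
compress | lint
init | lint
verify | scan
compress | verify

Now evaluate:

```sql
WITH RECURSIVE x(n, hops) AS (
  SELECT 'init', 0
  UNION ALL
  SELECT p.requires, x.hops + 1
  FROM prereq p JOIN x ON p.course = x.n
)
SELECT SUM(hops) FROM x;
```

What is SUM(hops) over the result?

Base: (init, hops=0).
Iteration 1: edges from {init} -> (lint, hops=1), (merge, hops=1).
Iteration 2: no outgoing edges from {lint,merge}; recursion stops.
SUM(hops) = 0 + 1 + 1 = 2.

2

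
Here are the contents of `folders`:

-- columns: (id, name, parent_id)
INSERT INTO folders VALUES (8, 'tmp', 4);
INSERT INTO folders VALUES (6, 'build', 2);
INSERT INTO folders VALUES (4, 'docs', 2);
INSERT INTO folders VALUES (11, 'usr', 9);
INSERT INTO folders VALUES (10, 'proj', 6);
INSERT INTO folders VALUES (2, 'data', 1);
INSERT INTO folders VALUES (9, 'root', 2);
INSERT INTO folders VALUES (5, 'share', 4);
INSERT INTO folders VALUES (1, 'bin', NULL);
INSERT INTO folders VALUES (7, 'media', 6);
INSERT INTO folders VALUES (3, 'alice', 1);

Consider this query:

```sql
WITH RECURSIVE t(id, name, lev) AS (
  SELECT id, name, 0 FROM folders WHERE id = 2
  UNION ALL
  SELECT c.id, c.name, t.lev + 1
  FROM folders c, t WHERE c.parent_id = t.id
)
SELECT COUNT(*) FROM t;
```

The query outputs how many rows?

Base: id=2 (data) at lev 0.
Iteration 1: rows with parent_id in {2} -> docs (id 4, lev 1), build (id 6, lev 1), root (id 9, lev 1).
Iteration 2: rows with parent_id in {4,6,9} -> share (id 5, lev 2), media (id 7, lev 2), tmp (id 8, lev 2), proj (id 10, lev 2), usr (id 11, lev 2).
Iteration 3: no rows with parent_id in {5,7,8,10,11}; recursion stops.
Total rows emitted: 9.

9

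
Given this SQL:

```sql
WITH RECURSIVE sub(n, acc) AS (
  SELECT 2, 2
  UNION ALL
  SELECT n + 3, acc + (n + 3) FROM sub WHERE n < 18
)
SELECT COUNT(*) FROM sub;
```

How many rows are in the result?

Base: n=2, acc=2.
Iteration 1: 2 < 18 holds -> n = 2 + 3 = 5, acc = 2 + 5 = 7.
Iteration 2: 5 < 18 holds -> n = 5 + 3 = 8, acc = 7 + 8 = 15.
Iteration 3: 8 < 18 holds -> n = 8 + 3 = 11, acc = 15 + 11 = 26.
Iteration 4: 11 < 18 holds -> n = 11 + 3 = 14, acc = 26 + 14 = 40.
Iteration 5: 14 < 18 holds -> n = 14 + 3 = 17, acc = 40 + 17 = 57.
Iteration 6: 17 < 18 holds -> n = 17 + 3 = 20, acc = 57 + 20 = 77.
Iteration 7: 20 < 18 fails; recursion stops.
Total rows emitted: 7.

7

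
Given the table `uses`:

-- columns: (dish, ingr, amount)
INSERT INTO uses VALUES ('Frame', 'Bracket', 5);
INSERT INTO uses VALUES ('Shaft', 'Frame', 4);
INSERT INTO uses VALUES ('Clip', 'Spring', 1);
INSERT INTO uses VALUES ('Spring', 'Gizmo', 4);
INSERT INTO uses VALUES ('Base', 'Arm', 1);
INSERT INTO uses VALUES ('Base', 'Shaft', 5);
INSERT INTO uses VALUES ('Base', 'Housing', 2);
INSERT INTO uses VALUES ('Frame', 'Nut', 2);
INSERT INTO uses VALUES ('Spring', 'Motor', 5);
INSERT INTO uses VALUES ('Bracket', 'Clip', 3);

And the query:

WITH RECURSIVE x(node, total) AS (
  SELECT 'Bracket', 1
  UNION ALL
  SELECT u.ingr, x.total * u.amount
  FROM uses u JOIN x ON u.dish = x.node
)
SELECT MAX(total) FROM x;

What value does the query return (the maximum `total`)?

15

Base: (Bracket, total=1).
Iteration 1: components of {Bracket} -> Clip = 1*3 = 3.
Iteration 2: components of {Clip} -> Spring = 3*1 = 3.
Iteration 3: components of {Spring} -> Gizmo = 3*4 = 12, Motor = 3*5 = 15.
Iteration 4: no further components; recursion stops.
total values: 1, 3, 3, 12, 15; the maximum is 15.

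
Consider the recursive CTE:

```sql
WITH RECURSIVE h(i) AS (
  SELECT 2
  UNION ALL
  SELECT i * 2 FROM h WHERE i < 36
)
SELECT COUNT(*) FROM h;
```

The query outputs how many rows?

6

Base: i=2.
Iteration 1: 2 < 36 holds -> i = 2 * 2 = 4.
Iteration 2: 4 < 36 holds -> i = 4 * 2 = 8.
Iteration 3: 8 < 36 holds -> i = 8 * 2 = 16.
Iteration 4: 16 < 36 holds -> i = 16 * 2 = 32.
Iteration 5: 32 < 36 holds -> i = 32 * 2 = 64.
Iteration 6: 64 < 36 fails; recursion stops.
Total rows emitted: 6.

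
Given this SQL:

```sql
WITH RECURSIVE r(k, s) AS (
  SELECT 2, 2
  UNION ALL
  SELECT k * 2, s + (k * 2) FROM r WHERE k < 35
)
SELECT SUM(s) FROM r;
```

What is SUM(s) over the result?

240

Base: k=2, s=2.
Iteration 1: 2 < 35 holds -> k = 2 * 2 = 4, s = 2 + 4 = 6.
Iteration 2: 4 < 35 holds -> k = 4 * 2 = 8, s = 6 + 8 = 14.
Iteration 3: 8 < 35 holds -> k = 8 * 2 = 16, s = 14 + 16 = 30.
Iteration 4: 16 < 35 holds -> k = 16 * 2 = 32, s = 30 + 32 = 62.
Iteration 5: 32 < 35 holds -> k = 32 * 2 = 64, s = 62 + 64 = 126.
Iteration 6: 64 < 35 fails; recursion stops.
SUM(s) = 2 + 6 + 14 + 30 + 62 + 126 = 240.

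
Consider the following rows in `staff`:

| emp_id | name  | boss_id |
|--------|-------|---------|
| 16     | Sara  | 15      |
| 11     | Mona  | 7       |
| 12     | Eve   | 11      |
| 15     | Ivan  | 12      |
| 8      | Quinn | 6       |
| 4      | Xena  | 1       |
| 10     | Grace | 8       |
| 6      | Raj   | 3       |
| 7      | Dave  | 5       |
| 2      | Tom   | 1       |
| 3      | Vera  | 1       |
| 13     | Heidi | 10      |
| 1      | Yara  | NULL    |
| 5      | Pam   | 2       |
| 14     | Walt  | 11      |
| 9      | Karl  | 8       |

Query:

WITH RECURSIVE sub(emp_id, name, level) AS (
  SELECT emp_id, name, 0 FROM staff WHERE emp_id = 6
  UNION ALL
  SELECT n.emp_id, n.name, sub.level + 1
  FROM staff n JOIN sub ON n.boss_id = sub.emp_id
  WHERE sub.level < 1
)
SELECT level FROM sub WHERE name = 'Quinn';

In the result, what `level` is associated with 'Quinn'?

1

Base: emp_id=6 (Raj) at level 0.
Iteration 1: rows with boss_id in {6} -> Quinn (id 8, level 1).
Iteration 2: level < 1 fails for all current rows; recursion stops.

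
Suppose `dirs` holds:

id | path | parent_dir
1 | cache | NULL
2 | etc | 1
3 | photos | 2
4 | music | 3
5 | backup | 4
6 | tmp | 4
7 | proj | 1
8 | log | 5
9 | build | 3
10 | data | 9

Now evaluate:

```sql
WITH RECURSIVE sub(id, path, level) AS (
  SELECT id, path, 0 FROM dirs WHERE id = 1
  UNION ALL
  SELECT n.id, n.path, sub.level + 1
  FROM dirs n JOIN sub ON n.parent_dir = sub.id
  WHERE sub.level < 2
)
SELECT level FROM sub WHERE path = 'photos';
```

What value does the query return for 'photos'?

2

Base: id=1 (cache) at level 0.
Iteration 1: rows with parent_dir in {1} -> etc (id 2, level 1), proj (id 7, level 1).
Iteration 2: rows with parent_dir in {2,7} -> photos (id 3, level 2).
Iteration 3: level < 2 fails for all current rows; recursion stops.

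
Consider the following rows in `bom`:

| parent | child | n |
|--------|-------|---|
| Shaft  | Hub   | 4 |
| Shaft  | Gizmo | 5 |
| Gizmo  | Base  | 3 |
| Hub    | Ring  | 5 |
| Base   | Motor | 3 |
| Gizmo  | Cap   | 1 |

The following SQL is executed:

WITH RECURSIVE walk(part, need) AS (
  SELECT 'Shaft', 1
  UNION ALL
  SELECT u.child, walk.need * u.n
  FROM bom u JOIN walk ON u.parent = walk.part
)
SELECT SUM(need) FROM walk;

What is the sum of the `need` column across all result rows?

95

Base: (Shaft, need=1).
Iteration 1: components of {Shaft} -> Gizmo = 1*5 = 5, Hub = 1*4 = 4.
Iteration 2: components of {Gizmo,Hub} -> Base = 5*3 = 15, Cap = 5*1 = 5, Ring = 4*5 = 20.
Iteration 3: components of {Base,Cap,Ring} -> Motor = 15*3 = 45.
Iteration 4: no further components; recursion stops.
SUM(need) = 1 + 4 + 5 + 20 + 15 + 5 + 45 = 95.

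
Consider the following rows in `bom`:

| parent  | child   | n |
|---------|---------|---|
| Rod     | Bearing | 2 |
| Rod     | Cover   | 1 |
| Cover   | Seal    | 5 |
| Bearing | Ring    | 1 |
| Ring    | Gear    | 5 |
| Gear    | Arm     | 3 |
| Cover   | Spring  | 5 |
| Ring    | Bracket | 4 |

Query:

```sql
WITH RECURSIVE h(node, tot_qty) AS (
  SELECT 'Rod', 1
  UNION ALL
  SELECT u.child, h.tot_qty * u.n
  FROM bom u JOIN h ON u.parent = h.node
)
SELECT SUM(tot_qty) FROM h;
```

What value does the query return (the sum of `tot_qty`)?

Base: (Rod, tot_qty=1).
Iteration 1: components of {Rod} -> Bearing = 1*2 = 2, Cover = 1*1 = 1.
Iteration 2: components of {Bearing,Cover} -> Ring = 2*1 = 2, Seal = 1*5 = 5, Spring = 1*5 = 5.
Iteration 3: components of {Ring,Seal,Spring} -> Bracket = 2*4 = 8, Gear = 2*5 = 10.
Iteration 4: components of {Bracket,Gear} -> Arm = 10*3 = 30.
Iteration 5: no further components; recursion stops.
SUM(tot_qty) = 1 + 2 + 1 + 2 + 5 + 5 + 10 + 8 + 30 = 64.

64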